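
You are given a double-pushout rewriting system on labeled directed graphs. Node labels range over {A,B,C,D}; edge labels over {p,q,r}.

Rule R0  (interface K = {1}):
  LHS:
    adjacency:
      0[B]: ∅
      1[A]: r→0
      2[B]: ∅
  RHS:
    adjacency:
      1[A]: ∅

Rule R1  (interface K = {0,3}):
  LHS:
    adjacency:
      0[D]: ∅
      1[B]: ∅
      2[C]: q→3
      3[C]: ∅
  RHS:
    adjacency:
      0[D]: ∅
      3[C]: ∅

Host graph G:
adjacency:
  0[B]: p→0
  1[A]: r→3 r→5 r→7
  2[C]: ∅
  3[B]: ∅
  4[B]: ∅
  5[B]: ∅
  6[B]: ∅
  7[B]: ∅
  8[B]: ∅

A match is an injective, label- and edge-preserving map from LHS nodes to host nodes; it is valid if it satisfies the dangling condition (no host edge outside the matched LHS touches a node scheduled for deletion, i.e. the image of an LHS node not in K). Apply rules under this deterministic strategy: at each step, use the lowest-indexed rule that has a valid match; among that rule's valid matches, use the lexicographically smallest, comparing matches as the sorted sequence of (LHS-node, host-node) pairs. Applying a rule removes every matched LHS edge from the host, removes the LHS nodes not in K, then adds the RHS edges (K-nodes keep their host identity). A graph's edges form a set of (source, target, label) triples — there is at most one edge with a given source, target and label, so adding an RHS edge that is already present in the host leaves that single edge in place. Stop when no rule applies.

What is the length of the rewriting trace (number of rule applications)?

initial: |V|=9 |E|=4  E = 0-p->0 1-r->3 1-r->5 1-r->7
step 1: apply R0 at {0↦3, 1↦1, 2↦4}  → |V|=7 |E|=3  E = 0-p->0 1-r->5 1-r->7
step 2: apply R0 at {0↦5, 1↦1, 2↦6}  → |V|=5 |E|=2  E = 0-p->0 1-r->7
step 3: apply R0 at {0↦7, 1↦1, 2↦8}  → |V|=3 |E|=1  E = 0-p->0
halt: no rule applies after step 3

Answer: 3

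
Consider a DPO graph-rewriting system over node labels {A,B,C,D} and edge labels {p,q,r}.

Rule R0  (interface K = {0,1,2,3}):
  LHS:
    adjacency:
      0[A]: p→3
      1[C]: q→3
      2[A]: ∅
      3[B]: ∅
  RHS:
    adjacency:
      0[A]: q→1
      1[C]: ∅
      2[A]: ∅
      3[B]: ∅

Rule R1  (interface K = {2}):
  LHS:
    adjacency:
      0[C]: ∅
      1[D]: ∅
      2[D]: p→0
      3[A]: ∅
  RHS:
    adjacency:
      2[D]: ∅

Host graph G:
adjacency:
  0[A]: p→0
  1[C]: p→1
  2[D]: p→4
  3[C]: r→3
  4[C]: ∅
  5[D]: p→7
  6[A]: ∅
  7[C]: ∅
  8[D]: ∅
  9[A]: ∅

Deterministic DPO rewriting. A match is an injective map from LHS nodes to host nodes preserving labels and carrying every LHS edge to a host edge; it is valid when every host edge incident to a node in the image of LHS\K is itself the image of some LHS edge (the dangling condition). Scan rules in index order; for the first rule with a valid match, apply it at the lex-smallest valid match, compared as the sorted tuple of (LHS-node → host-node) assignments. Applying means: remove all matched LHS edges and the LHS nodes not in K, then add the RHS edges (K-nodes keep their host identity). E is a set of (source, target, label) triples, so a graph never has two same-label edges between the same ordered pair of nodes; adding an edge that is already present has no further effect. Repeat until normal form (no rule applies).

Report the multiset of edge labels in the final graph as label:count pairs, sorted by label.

[0] host  ⇒  10 nodes, 5 edges  {0-p->0 1-p->1 2-p->4 3-r->3 5-p->7}
[1] R1 @ {0↦4, 1↦8, 2↦2, 3↦6}  ⇒  7 nodes, 4 edges  {0-p->0 1-p->1 3-r->3 5-p->7}
[2] R1 @ {0↦7, 1↦2, 2↦5, 3↦9}  ⇒  4 nodes, 3 edges  {0-p->0 1-p->1 3-r->3}
halt: no rule applies after step 2
NF edges: [(0, 0, 'p'), (1, 1, 'p'), (3, 3, 'r')]

Answer: p:2 r:1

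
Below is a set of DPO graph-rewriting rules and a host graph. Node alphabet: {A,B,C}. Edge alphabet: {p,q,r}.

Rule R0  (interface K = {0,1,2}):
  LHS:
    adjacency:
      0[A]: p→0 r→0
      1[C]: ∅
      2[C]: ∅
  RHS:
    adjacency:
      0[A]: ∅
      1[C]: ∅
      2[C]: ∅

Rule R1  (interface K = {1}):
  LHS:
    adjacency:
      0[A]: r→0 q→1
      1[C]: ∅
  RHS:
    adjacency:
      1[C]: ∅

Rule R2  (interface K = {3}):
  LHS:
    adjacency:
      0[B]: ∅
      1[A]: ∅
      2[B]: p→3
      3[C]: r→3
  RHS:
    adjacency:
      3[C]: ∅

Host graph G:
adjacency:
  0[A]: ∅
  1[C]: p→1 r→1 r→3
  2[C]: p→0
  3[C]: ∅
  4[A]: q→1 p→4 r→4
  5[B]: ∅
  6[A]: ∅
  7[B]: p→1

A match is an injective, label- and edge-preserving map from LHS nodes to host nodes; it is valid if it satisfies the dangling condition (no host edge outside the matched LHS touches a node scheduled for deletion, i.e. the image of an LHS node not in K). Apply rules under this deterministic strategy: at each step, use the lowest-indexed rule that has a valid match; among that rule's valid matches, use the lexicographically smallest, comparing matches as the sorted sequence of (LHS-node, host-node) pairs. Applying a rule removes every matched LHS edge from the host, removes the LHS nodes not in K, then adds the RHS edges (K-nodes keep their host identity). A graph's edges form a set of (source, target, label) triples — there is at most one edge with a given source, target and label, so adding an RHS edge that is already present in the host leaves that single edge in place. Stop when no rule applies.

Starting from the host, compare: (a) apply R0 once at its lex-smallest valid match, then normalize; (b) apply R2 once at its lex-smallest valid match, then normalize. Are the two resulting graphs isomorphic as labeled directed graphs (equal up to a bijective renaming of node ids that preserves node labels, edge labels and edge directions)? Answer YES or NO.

Answer: YES

Rewrite trace:
branch R0-first: apply at {0↦4, 1↦1, 2↦2} → |E|=6, then 1 more step(s) → NF |V|=5 |E|=4 V={0:A, 1:C, 2:C, 3:C, 4:A} E=1-p->1 1-r->3 2-p->0 4-q->1
branch R2-first: apply at {0↦5, 1↦6, 2↦7, 3↦1} → |E|=6, then 1 more step(s) → NF |V|=5 |E|=4 V={0:A, 1:C, 2:C, 3:C, 4:A} E=1-p->1 1-r->3 2-p->0 4-q->1
graphs isomorphic (equal up to label-preserving node renaming)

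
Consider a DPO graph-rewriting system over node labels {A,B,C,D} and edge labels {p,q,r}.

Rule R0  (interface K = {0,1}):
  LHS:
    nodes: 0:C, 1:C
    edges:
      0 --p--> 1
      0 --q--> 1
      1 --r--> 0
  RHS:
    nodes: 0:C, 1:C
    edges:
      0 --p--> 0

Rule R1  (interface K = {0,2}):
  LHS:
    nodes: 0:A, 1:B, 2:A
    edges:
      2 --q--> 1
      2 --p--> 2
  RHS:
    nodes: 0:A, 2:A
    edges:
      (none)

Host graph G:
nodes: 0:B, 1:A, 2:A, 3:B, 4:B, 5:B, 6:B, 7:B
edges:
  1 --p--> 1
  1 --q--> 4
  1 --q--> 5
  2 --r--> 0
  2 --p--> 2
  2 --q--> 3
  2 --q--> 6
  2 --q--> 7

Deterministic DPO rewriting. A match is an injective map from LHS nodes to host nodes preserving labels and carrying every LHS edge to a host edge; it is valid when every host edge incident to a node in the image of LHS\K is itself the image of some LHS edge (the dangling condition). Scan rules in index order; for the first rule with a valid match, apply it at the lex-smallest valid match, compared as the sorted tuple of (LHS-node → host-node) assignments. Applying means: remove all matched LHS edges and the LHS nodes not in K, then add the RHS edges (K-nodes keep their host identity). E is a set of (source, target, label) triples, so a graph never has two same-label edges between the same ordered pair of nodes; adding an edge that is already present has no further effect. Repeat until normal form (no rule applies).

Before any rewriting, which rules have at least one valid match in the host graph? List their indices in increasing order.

Answer: [R1]

Rewrite trace:
R0: no valid match — LHS pattern not found
R1: 5 valid matches — {0↦1, 1↦3, 2↦2}, {0↦1, 1↦6, 2↦2}, {0↦1, 1↦7, 2↦2} (+2 more)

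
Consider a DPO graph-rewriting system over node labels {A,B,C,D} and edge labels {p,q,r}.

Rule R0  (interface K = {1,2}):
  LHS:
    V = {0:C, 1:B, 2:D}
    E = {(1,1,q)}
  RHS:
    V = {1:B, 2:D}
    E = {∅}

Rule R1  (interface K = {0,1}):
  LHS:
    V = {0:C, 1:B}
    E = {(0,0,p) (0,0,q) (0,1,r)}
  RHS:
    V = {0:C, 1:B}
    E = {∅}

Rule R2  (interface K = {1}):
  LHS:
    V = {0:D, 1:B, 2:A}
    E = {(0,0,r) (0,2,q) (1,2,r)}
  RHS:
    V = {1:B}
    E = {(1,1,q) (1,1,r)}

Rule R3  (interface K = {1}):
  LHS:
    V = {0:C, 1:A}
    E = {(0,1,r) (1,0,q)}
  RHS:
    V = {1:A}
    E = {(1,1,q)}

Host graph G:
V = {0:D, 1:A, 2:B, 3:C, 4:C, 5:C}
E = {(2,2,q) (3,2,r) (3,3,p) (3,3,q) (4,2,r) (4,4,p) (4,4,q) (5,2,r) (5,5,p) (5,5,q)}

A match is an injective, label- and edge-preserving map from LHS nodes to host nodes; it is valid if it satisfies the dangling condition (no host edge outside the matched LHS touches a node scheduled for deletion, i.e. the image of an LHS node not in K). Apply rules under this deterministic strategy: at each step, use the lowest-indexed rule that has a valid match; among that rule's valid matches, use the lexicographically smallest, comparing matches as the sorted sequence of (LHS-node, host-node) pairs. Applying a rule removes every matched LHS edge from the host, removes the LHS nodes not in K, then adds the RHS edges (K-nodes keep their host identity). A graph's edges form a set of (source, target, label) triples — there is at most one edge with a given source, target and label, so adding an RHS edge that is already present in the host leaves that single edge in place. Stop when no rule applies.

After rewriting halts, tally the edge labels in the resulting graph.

[0] host  ⇒  6 nodes, 10 edges  {2-q->2 3-r->2 3-p->3 3-q->3 4-r->2 4-p->4 4-q->4 5-r->2 5-p->5 5-q->5}
[1] R1 @ {0↦3, 1↦2}  ⇒  6 nodes, 7 edges  {2-q->2 4-r->2 4-p->4 4-q->4 5-r->2 5-p->5 5-q->5}
[2] R0 @ {0↦3, 1↦2, 2↦0}  ⇒  5 nodes, 6 edges  {4-r->2 4-p->4 4-q->4 5-r->2 5-p->5 5-q->5}
[3] R1 @ {0↦4, 1↦2}  ⇒  5 nodes, 3 edges  {5-r->2 5-p->5 5-q->5}
[4] R1 @ {0↦5, 1↦2}  ⇒  5 nodes, 0 edges  {∅}
final graph: no rule applies after step 4
NF edges: []

Answer: (no edges)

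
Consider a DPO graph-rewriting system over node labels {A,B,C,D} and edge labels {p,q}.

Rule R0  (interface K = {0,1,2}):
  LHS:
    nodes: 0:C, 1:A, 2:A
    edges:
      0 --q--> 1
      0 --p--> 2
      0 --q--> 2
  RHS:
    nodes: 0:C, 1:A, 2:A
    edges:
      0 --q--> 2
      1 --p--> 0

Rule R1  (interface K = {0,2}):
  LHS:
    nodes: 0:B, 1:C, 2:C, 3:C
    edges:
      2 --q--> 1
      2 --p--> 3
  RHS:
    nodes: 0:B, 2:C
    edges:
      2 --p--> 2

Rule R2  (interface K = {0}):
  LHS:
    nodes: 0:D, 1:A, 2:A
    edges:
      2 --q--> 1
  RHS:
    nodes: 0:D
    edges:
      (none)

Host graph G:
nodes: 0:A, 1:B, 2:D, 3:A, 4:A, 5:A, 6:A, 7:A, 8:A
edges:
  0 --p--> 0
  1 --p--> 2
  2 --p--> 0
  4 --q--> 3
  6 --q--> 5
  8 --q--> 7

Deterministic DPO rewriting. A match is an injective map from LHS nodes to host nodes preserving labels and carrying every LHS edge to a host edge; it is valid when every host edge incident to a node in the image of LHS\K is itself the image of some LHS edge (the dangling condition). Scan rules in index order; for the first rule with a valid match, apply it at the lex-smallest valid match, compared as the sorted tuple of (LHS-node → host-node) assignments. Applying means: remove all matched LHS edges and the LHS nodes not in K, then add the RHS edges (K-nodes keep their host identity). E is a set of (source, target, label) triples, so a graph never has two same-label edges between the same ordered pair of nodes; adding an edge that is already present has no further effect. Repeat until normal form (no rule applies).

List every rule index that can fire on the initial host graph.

Answer: [R2]

Steps:
R0: no valid match — LHS pattern not found
R1: no valid match — LHS pattern not found
R2: 3 valid matches — {0↦2, 1↦3, 2↦4}, {0↦2, 1↦5, 2↦6}, {0↦2, 1↦7, 2↦8}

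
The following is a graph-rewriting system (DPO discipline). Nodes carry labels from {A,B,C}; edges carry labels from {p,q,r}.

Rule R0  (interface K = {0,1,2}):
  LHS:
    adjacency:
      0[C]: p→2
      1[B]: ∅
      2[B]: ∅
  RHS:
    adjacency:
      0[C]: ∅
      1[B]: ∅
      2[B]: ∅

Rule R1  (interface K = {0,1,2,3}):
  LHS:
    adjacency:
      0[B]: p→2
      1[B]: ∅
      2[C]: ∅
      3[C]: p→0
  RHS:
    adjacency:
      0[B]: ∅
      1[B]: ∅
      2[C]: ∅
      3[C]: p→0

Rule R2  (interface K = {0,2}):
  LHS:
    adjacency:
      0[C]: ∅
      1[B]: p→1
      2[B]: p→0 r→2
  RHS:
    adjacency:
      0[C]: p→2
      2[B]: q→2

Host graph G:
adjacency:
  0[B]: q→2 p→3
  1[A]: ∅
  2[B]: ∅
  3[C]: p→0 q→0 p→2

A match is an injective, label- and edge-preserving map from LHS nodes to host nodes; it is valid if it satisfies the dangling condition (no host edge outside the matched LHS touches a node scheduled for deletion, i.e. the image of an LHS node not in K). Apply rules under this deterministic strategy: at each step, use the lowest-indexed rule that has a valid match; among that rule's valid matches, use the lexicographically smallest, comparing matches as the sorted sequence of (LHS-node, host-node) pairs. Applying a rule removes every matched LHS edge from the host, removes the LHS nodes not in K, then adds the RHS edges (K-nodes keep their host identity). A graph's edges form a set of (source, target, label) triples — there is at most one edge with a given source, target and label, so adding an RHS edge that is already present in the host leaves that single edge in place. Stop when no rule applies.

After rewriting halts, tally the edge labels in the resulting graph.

Answer: p:1 q:2

Steps:
[0] host  ⇒  4 nodes, 5 edges  {0-q->2 0-p->3 3-p->0 3-q->0 3-p->2}
[1] R0 @ {0↦3, 1↦0, 2↦2}  ⇒  4 nodes, 4 edges  {0-q->2 0-p->3 3-p->0 3-q->0}
[2] R0 @ {0↦3, 1↦2, 2↦0}  ⇒  4 nodes, 3 edges  {0-q->2 0-p->3 3-q->0}
normal form: no rule applies after step 2
NF edges: [(0, 2, 'q'), (0, 3, 'p'), (3, 0, 'q')]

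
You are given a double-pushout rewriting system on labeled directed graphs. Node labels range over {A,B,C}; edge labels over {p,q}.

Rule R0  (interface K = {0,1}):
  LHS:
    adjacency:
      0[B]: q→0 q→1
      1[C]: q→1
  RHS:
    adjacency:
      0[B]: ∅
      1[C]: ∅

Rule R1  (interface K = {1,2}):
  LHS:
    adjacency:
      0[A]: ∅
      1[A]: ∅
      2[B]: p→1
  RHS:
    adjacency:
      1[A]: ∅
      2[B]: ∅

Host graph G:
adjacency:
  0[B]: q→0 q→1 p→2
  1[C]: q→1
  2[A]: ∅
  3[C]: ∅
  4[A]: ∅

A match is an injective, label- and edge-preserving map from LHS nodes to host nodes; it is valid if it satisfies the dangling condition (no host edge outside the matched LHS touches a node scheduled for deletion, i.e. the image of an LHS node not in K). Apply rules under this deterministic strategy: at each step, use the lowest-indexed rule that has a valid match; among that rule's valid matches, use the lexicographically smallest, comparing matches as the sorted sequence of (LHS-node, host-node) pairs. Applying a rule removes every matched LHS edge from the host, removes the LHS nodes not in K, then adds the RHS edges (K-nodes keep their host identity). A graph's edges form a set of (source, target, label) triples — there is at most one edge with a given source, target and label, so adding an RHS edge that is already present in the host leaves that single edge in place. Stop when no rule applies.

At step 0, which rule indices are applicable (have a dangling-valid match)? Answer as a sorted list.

R0: 1 valid match — {0↦0, 1↦1}
R1: 1 valid match — {0↦4, 1↦2, 2↦0}

Answer: [R0,R1]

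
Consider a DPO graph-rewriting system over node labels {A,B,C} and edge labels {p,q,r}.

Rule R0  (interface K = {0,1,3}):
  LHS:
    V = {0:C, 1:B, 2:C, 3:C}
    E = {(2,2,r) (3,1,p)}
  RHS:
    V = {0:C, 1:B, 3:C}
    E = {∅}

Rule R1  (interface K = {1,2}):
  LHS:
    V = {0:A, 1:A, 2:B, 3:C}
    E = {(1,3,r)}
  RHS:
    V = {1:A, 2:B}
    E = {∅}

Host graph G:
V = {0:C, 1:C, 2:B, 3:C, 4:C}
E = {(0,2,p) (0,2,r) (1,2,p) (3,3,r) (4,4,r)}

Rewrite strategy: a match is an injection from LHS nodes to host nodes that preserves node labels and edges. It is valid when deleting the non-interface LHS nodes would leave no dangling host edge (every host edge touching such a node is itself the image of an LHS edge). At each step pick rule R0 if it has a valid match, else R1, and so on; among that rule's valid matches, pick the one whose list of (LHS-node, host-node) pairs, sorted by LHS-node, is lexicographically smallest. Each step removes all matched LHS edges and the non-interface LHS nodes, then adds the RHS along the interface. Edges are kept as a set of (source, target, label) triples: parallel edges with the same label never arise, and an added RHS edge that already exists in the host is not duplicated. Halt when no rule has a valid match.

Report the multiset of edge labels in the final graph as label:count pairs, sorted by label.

initial: |V|=5 |E|=5  E = 0-p->2 0-r->2 1-p->2 3-r->3 4-r->4
step 1: apply R0 at {0↦0, 1↦2, 2↦3, 3↦1}  → |V|=4 |E|=3  E = 0-p->2 0-r->2 4-r->4
step 2: apply R0 at {0↦1, 1↦2, 2↦4, 3↦0}  → |V|=3 |E|=1  E = 0-r->2
final graph: no rule applies after step 2
NF edges: [(0, 2, 'r')]

Answer: r:1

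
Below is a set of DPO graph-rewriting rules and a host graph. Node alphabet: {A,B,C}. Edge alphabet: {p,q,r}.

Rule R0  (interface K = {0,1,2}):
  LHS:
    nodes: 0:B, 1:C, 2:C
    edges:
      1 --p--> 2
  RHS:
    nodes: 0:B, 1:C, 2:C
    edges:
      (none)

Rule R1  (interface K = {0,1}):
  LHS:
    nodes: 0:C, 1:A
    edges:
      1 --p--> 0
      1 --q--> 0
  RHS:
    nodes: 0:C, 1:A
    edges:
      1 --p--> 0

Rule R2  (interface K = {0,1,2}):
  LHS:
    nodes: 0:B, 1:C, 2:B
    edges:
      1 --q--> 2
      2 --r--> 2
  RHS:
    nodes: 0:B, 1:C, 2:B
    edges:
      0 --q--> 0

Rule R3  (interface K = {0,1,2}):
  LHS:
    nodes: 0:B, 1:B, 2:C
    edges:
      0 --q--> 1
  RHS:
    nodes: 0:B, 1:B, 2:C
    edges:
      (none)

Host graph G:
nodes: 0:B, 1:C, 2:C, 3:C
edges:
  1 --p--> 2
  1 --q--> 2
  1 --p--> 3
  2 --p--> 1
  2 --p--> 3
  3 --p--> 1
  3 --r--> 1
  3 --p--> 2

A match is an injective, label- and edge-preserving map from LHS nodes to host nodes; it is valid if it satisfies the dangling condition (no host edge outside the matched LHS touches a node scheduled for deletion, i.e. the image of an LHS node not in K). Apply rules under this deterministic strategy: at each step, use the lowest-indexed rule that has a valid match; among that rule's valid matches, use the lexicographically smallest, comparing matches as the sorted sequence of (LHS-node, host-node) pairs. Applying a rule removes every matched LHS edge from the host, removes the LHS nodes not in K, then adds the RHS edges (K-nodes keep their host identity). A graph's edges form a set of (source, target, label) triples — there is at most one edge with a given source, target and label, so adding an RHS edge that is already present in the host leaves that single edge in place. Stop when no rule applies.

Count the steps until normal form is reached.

[0] host  ⇒  4 nodes, 8 edges  {1-p->2 1-q->2 1-p->3 2-p->1 2-p->3 3-p->1 3-r->1 3-p->2}
[1] R0 @ {0↦0, 1↦1, 2↦2}  ⇒  4 nodes, 7 edges  {1-q->2 1-p->3 2-p->1 2-p->3 3-p->1 3-r->1 3-p->2}
[2] R0 @ {0↦0, 1↦1, 2↦3}  ⇒  4 nodes, 6 edges  {1-q->2 2-p->1 2-p->3 3-p->1 3-r->1 3-p->2}
[3] R0 @ {0↦0, 1↦2, 2↦1}  ⇒  4 nodes, 5 edges  {1-q->2 2-p->3 3-p->1 3-r->1 3-p->2}
[4] R0 @ {0↦0, 1↦2, 2↦3}  ⇒  4 nodes, 4 edges  {1-q->2 3-p->1 3-r->1 3-p->2}
[5] R0 @ {0↦0, 1↦3, 2↦1}  ⇒  4 nodes, 3 edges  {1-q->2 3-r->1 3-p->2}
[6] R0 @ {0↦0, 1↦3, 2↦2}  ⇒  4 nodes, 2 edges  {1-q->2 3-r->1}
normal form: no rule applies after step 6

Answer: 6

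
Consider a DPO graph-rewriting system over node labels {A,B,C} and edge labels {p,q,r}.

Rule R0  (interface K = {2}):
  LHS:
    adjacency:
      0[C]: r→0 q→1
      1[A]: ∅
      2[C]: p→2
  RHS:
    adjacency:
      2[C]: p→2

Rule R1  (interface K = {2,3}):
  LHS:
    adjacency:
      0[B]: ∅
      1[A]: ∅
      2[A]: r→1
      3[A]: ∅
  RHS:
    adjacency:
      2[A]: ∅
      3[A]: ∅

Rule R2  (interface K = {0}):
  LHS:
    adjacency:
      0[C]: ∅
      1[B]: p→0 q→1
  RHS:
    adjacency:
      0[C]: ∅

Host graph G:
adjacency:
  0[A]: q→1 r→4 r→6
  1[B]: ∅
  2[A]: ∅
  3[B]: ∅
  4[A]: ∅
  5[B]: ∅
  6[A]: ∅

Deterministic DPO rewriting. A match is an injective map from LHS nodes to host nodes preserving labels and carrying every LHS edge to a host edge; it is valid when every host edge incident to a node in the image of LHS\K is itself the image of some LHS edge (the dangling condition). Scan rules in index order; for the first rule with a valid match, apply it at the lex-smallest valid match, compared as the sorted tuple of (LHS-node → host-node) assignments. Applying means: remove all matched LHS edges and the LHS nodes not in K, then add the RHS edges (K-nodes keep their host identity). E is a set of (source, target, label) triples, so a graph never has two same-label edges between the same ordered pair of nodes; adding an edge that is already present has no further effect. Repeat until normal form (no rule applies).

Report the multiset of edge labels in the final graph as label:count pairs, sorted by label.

initial: |V|=7 |E|=3  E = 0-q->1 0-r->4 0-r->6
step 1: apply R1 at {0↦3, 1↦4, 2↦0, 3↦2}  → |V|=5 |E|=2  E = 0-q->1 0-r->6
step 2: apply R1 at {0↦5, 1↦6, 2↦0, 3↦2}  → |V|=3 |E|=1  E = 0-q->1
normal form: no rule applies after step 2
NF edges: [(0, 1, 'q')]

Answer: q:1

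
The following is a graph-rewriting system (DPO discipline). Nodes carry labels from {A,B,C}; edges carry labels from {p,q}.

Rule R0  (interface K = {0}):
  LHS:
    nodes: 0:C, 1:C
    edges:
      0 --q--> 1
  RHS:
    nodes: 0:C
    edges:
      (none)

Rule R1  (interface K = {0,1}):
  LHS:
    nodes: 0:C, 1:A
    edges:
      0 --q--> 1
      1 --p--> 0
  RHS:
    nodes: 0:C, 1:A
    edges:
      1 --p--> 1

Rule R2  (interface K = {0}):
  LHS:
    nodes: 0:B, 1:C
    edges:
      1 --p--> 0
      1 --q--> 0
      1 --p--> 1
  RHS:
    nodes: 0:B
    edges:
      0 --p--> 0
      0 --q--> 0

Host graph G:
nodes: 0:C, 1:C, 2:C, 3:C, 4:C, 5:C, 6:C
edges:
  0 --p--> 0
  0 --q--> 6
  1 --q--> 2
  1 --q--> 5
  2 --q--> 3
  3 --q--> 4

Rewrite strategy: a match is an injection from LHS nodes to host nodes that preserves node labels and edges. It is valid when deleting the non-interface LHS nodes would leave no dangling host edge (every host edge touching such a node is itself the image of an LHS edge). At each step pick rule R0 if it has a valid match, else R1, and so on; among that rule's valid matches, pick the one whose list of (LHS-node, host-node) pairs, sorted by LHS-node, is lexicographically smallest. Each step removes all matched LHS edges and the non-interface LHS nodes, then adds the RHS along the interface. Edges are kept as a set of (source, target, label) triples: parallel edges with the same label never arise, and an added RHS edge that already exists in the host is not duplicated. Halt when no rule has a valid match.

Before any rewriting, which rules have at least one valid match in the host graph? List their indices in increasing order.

R0: 3 valid matches — {0↦0, 1↦6}, {0↦1, 1↦5}, {0↦3, 1↦4}
R1: no valid match — LHS pattern not found
R2: no valid match — LHS pattern not found

Answer: [R0]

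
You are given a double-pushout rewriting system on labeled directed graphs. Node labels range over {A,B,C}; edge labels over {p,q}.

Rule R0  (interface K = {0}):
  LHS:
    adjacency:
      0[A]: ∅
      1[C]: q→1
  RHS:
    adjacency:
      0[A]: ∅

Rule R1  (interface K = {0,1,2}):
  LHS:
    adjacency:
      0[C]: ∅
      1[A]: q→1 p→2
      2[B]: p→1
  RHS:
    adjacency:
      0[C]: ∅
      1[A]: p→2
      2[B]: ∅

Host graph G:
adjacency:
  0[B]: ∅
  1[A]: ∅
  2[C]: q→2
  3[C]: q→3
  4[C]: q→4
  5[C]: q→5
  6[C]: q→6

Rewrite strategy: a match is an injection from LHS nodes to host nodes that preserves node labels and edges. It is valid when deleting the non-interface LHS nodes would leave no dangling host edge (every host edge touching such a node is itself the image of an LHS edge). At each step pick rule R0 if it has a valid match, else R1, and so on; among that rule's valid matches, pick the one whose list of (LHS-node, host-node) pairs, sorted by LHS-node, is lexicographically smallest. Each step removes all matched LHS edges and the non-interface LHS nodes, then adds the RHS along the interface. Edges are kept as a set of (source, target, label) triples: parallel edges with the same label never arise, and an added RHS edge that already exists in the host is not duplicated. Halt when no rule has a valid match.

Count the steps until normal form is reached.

Answer: 5

Derivation:
initial: |V|=7 |E|=5  E = 2-q->2 3-q->3 4-q->4 5-q->5 6-q->6
step 1: apply R0 at {0↦1, 1↦2}  → |V|=6 |E|=4  E = 3-q->3 4-q->4 5-q->5 6-q->6
step 2: apply R0 at {0↦1, 1↦3}  → |V|=5 |E|=3  E = 4-q->4 5-q->5 6-q->6
step 3: apply R0 at {0↦1, 1↦4}  → |V|=4 |E|=2  E = 5-q->5 6-q->6
step 4: apply R0 at {0↦1, 1↦5}  → |V|=3 |E|=1  E = 6-q->6
step 5: apply R0 at {0↦1, 1↦6}  → |V|=2 |E|=0  E = ∅
normal form: no rule applies after step 5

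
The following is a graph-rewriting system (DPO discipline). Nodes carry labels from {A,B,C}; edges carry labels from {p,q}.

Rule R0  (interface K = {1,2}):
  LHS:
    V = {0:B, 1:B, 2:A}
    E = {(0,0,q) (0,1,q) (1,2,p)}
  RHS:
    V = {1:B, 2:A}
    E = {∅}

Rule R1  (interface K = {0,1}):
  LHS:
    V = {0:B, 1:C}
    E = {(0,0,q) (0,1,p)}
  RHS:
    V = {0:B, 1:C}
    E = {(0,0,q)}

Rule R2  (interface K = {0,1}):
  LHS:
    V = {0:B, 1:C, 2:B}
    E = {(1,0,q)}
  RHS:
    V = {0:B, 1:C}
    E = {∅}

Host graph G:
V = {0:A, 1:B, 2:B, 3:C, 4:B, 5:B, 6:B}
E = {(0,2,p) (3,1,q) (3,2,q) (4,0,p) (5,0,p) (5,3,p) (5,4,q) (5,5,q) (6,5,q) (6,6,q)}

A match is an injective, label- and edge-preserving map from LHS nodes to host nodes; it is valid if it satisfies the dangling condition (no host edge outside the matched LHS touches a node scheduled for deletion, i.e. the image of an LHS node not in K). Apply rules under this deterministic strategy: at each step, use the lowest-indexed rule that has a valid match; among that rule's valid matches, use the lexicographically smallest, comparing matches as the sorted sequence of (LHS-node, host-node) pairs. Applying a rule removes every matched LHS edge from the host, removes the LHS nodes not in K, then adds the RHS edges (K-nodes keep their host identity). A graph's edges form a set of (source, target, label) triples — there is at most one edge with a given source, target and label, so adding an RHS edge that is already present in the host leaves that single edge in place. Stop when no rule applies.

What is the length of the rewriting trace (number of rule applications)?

initial: |V|=7 |E|=10  E = 0-p->2 3-q->1 3-q->2 4-p->0 5-p->0 5-p->3 5-q->4 5-q->5 6-q->5 6-q->6
step 1: apply R0 at {0↦6, 1↦5, 2↦0}  → |V|=6 |E|=7  E = 0-p->2 3-q->1 3-q->2 4-p->0 5-p->3 5-q->4 5-q->5
step 2: apply R1 at {0↦5, 1↦3}  → |V|=6 |E|=6  E = 0-p->2 3-q->1 3-q->2 4-p->0 5-q->4 5-q->5
step 3: apply R0 at {0↦5, 1↦4, 2↦0}  → |V|=5 |E|=3  E = 0-p->2 3-q->1 3-q->2
step 4: apply R2 at {0↦1, 1↦3, 2↦4}  → |V|=4 |E|=2  E = 0-p->2 3-q->2
step 5: apply R2 at {0↦2, 1↦3, 2↦1}  → |V|=3 |E|=1  E = 0-p->2
halt: no rule applies after step 5

Answer: 5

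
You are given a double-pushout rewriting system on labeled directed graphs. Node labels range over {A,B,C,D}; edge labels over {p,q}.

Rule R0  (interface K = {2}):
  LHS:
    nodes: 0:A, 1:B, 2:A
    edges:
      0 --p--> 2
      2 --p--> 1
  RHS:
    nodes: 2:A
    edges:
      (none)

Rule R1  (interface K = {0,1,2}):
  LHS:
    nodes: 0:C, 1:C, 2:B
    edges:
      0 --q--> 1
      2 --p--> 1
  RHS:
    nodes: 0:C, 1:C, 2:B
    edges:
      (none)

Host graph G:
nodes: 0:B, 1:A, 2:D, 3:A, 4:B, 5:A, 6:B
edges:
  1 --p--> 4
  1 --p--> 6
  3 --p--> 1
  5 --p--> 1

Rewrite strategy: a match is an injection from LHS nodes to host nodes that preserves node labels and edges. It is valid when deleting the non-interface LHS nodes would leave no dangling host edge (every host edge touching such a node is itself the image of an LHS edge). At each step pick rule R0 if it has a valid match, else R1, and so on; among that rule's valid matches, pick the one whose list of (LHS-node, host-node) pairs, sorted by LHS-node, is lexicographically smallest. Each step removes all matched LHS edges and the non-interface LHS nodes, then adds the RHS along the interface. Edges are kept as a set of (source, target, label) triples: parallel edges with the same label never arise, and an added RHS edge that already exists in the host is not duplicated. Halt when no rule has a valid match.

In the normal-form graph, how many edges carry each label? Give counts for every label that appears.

Answer: (no edges)

Steps:
start.  V:7 E:4  edges: 1-p->4 1-p->6 3-p->1 5-p->1
1. fire R0 via {0↦3, 1↦4, 2↦1}  →  V:5 E:2  edges: 1-p->6 5-p->1
2. fire R0 via {0↦5, 1↦6, 2↦1}  →  V:3 E:0  edges: ∅
normal form: no rule applies after step 2
NF edges: []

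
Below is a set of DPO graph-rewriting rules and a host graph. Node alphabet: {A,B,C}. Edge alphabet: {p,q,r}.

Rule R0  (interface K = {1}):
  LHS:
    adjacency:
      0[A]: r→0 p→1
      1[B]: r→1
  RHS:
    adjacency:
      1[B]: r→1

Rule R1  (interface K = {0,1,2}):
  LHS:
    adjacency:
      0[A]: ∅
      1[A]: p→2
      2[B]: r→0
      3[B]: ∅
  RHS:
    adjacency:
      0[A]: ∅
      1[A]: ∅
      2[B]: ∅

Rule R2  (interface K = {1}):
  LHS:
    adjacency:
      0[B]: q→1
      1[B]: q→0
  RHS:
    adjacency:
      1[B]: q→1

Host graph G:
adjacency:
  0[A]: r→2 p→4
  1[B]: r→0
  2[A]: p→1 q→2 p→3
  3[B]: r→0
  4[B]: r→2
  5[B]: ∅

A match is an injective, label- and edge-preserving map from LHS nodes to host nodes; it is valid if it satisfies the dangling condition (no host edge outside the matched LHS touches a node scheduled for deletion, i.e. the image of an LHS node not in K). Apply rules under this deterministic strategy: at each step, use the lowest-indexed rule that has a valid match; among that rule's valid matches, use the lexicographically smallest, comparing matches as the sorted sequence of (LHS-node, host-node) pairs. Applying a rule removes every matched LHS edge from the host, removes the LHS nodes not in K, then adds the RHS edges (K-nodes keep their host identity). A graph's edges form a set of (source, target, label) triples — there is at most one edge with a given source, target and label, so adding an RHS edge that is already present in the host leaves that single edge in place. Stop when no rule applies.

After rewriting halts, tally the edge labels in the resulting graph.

[0] host  ⇒  6 nodes, 8 edges  {0-r->2 0-p->4 1-r->0 2-p->1 2-q->2 2-p->3 3-r->0 4-r->2}
[1] R1 @ {0↦0, 1↦2, 2↦1, 3↦5}  ⇒  5 nodes, 6 edges  {0-r->2 0-p->4 2-q->2 2-p->3 3-r->0 4-r->2}
[2] R1 @ {0↦0, 1↦2, 2↦3, 3↦1}  ⇒  4 nodes, 4 edges  {0-r->2 0-p->4 2-q->2 4-r->2}
[3] R1 @ {0↦2, 1↦0, 2↦4, 3↦3}  ⇒  3 nodes, 2 edges  {0-r->2 2-q->2}
normal form: no rule applies after step 3
NF edges: [(0, 2, 'r'), (2, 2, 'q')]

Answer: q:1 r:1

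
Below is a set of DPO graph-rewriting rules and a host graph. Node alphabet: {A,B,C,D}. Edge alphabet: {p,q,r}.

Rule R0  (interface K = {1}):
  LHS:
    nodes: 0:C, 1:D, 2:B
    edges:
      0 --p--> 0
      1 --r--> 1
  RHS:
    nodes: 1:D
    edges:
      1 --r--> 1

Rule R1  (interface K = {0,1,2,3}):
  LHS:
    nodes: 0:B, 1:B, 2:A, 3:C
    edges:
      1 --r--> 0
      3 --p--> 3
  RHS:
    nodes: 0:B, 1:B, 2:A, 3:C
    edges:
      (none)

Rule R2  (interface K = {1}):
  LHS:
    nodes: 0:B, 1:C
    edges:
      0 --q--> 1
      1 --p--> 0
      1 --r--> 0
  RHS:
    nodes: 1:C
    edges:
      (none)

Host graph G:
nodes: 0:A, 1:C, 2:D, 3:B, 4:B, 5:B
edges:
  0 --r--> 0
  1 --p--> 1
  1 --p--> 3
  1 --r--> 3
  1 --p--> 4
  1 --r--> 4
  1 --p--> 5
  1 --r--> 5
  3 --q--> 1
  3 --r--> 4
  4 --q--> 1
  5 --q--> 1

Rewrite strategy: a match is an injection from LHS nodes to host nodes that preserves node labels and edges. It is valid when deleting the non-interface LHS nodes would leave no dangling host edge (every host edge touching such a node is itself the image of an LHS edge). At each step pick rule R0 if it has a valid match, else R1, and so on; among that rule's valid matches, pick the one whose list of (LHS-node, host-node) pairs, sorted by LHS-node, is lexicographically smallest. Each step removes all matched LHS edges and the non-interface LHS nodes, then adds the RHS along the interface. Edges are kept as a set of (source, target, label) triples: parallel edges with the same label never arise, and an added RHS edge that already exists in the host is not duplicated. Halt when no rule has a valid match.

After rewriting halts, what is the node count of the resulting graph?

Answer: 3

Steps:
start.  V:6 E:12  edges: 0-r->0 1-p->1 1-p->3 1-r->3 1-p->4 1-r->4 1-p->5 1-r->5 3-q->1 3-r->4 4-q->1 5-q->1
1. fire R1 via {0↦4, 1↦3, 2↦0, 3↦1}  →  V:6 E:10  edges: 0-r->0 1-p->3 1-r->3 1-p->4 1-r->4 1-p->5 1-r->5 3-q->1 4-q->1 5-q->1
2. fire R2 via {0↦3, 1↦1}  →  V:5 E:7  edges: 0-r->0 1-p->4 1-r->4 1-p->5 1-r->5 4-q->1 5-q->1
3. fire R2 via {0↦4, 1↦1}  →  V:4 E:4  edges: 0-r->0 1-p->5 1-r->5 5-q->1
4. fire R2 via {0↦5, 1↦1}  →  V:3 E:1  edges: 0-r->0
normal form: no rule applies after step 4
NF nodes: {0:A, 1:C, 2:D}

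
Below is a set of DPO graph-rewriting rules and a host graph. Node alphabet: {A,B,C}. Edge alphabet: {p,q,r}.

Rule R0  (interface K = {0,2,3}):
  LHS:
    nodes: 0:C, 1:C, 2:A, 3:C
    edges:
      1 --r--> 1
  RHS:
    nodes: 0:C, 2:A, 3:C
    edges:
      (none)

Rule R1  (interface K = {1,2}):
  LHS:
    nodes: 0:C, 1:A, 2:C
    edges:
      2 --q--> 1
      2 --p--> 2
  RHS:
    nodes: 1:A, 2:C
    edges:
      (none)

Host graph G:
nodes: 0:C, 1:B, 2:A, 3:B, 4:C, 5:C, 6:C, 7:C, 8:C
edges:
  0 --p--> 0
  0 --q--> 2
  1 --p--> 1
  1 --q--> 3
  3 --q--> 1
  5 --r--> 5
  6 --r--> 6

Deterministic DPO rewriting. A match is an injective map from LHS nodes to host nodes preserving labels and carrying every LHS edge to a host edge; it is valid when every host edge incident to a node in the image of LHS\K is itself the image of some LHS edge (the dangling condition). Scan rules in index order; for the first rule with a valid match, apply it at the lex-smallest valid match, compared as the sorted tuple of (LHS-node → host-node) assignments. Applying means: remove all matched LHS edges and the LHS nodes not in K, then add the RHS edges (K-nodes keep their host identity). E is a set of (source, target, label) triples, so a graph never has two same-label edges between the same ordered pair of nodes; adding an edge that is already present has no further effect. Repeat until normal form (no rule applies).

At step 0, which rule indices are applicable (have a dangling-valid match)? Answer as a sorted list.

R0: 40 valid matches — {0↦0, 1↦5, 2↦2, 3↦4}, {0↦0, 1↦5, 2↦2, 3↦6}, {0↦0, 1↦5, 2↦2, 3↦7} (+37 more)
R1: 3 valid matches — {0↦4, 1↦2, 2↦0}, {0↦7, 1↦2, 2↦0}, {0↦8, 1↦2, 2↦0}

Answer: [R0,R1]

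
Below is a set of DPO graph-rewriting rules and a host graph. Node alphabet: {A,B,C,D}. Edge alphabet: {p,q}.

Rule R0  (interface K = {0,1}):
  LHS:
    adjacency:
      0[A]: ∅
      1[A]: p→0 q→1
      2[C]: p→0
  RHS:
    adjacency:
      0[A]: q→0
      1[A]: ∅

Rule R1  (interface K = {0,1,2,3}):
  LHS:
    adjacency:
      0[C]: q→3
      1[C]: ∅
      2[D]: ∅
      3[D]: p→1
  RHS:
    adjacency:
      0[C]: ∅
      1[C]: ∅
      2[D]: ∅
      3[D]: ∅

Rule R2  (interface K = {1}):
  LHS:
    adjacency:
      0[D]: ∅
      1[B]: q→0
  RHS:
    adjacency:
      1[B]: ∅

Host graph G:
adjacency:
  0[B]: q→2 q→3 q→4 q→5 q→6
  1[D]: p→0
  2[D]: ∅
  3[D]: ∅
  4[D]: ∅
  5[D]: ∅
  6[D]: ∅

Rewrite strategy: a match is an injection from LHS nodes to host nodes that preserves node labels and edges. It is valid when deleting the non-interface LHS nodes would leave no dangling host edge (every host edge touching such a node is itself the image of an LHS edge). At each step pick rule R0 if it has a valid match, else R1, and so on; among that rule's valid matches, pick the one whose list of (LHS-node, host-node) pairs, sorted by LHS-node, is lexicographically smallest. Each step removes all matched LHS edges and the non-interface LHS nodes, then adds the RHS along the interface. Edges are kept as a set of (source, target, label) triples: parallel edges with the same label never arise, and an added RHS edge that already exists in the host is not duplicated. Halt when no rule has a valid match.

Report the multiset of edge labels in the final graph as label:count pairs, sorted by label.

Answer: p:1

Rewrite trace:
[0] host  ⇒  7 nodes, 6 edges  {0-q->2 0-q->3 0-q->4 0-q->5 0-q->6 1-p->0}
[1] R2 @ {0↦2, 1↦0}  ⇒  6 nodes, 5 edges  {0-q->3 0-q->4 0-q->5 0-q->6 1-p->0}
[2] R2 @ {0↦3, 1↦0}  ⇒  5 nodes, 4 edges  {0-q->4 0-q->5 0-q->6 1-p->0}
[3] R2 @ {0↦4, 1↦0}  ⇒  4 nodes, 3 edges  {0-q->5 0-q->6 1-p->0}
[4] R2 @ {0↦5, 1↦0}  ⇒  3 nodes, 2 edges  {0-q->6 1-p->0}
[5] R2 @ {0↦6, 1↦0}  ⇒  2 nodes, 1 edges  {1-p->0}
final graph: no rule applies after step 5
NF edges: [(1, 0, 'p')]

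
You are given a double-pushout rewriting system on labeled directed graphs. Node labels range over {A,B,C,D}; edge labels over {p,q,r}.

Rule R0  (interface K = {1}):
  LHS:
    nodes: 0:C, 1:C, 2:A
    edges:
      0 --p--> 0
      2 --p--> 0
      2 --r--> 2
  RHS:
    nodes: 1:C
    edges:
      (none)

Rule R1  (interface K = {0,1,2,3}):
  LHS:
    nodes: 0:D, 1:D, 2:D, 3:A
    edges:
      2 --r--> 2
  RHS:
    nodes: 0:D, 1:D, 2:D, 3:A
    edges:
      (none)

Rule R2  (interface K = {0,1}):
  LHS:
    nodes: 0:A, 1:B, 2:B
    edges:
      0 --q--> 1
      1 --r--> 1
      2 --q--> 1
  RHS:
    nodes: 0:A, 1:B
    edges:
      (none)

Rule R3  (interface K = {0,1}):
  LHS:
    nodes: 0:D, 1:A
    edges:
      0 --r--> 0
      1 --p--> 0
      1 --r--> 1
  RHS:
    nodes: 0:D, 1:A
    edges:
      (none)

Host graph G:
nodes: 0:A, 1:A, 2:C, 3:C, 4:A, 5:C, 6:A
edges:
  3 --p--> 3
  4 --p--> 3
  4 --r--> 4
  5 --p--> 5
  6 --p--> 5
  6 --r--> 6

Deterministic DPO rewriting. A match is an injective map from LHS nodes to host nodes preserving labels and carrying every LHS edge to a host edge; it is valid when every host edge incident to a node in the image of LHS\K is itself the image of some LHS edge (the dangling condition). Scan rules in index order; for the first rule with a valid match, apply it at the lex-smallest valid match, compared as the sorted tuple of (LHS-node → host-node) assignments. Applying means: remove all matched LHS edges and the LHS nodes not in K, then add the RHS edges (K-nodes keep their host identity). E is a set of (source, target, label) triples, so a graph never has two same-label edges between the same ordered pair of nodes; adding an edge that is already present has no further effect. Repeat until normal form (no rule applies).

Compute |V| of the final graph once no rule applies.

start.  V:7 E:6  edges: 3-p->3 4-p->3 4-r->4 5-p->5 6-p->5 6-r->6
1. fire R0 via {0↦3, 1↦2, 2↦4}  →  V:5 E:3  edges: 5-p->5 6-p->5 6-r->6
2. fire R0 via {0↦5, 1↦2, 2↦6}  →  V:3 E:0  edges: ∅
halt: no rule applies after step 2
NF nodes: {0:A, 1:A, 2:C}

Answer: 3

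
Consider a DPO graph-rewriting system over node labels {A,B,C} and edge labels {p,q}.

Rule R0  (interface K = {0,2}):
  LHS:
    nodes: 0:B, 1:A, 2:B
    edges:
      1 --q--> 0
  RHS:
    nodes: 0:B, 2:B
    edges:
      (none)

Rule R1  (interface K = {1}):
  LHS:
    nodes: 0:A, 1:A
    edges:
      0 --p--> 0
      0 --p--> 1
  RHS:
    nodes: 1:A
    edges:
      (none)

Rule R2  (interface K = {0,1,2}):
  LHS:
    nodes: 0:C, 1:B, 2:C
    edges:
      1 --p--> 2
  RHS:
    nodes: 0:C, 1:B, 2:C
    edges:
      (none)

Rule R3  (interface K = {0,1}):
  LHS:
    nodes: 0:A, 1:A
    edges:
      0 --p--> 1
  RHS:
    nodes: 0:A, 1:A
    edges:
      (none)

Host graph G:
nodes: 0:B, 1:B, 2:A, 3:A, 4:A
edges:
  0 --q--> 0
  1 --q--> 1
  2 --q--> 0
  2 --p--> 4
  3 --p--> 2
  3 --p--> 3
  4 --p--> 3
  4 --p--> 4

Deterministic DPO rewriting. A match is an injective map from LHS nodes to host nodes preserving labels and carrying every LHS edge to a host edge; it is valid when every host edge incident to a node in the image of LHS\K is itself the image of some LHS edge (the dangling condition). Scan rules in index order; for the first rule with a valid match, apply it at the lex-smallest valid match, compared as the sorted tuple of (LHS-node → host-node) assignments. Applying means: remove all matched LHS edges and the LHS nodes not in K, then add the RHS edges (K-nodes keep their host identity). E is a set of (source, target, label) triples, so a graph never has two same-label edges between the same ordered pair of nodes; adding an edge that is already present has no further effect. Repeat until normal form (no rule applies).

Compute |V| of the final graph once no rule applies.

Answer: 2

Derivation:
start.  V:5 E:8  edges: 0-q->0 1-q->1 2-q->0 2-p->4 3-p->2 3-p->3 4-p->3 4-p->4
1. fire R3 via {0↦2, 1↦4}  →  V:5 E:7  edges: 0-q->0 1-q->1 2-q->0 3-p->2 3-p->3 4-p->3 4-p->4
2. fire R1 via {0↦4, 1↦3}  →  V:4 E:5  edges: 0-q->0 1-q->1 2-q->0 3-p->2 3-p->3
3. fire R1 via {0↦3, 1↦2}  →  V:3 E:3  edges: 0-q->0 1-q->1 2-q->0
4. fire R0 via {0↦0, 1↦2, 2↦1}  →  V:2 E:2  edges: 0-q->0 1-q->1
halt: no rule applies after step 4
NF nodes: {0:B, 1:B}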